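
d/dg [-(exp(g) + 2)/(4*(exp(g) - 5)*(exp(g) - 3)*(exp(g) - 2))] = (exp(3*g)/2 - exp(2*g) - 10*exp(g) + 23)*exp(g)/(exp(6*g) - 20*exp(5*g) + 162*exp(4*g) - 680*exp(3*g) + 1561*exp(2*g) - 1860*exp(g) + 900)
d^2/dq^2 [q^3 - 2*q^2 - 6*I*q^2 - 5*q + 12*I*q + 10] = 6*q - 4 - 12*I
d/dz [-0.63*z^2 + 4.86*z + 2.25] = 4.86 - 1.26*z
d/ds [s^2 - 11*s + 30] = 2*s - 11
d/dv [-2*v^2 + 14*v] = 14 - 4*v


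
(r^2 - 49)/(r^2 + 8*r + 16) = (r^2 - 49)/(r^2 + 8*r + 16)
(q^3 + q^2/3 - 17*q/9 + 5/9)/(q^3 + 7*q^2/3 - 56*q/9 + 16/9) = (3*q^2 + 2*q - 5)/(3*q^2 + 8*q - 16)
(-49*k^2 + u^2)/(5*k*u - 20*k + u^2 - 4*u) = (-49*k^2 + u^2)/(5*k*u - 20*k + u^2 - 4*u)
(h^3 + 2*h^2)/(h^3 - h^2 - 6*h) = h/(h - 3)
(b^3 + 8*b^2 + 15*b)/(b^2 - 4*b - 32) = b*(b^2 + 8*b + 15)/(b^2 - 4*b - 32)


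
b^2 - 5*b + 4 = (b - 4)*(b - 1)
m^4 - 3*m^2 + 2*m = m*(m - 1)^2*(m + 2)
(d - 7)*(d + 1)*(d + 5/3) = d^3 - 13*d^2/3 - 17*d - 35/3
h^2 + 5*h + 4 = (h + 1)*(h + 4)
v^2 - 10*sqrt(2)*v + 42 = (v - 7*sqrt(2))*(v - 3*sqrt(2))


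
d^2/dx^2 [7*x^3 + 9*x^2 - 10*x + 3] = 42*x + 18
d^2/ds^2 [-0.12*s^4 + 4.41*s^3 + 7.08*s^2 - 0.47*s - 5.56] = -1.44*s^2 + 26.46*s + 14.16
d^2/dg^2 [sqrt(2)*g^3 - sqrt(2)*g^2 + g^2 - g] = 6*sqrt(2)*g - 2*sqrt(2) + 2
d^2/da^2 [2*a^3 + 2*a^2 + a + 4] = 12*a + 4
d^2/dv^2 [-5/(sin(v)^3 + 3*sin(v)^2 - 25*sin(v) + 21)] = 5*(9*sin(v)^5 + 42*sin(v)^4 + 16*sin(v)^3 - 446*sin(v)^2 + 23*sin(v) + 1124)/((sin(v) - 3)^3*(sin(v) - 1)^2*(sin(v) + 7)^3)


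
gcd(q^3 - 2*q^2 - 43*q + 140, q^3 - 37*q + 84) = q^2 + 3*q - 28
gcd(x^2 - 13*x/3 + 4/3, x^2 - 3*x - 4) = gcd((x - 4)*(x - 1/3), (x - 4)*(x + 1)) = x - 4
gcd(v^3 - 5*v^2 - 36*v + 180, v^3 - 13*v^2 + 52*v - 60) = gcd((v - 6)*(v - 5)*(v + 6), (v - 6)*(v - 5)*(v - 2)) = v^2 - 11*v + 30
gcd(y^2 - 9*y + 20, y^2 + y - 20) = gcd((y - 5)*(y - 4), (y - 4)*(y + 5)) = y - 4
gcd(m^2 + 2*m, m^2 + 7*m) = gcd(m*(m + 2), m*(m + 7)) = m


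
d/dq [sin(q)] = cos(q)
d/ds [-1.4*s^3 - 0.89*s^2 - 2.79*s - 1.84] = -4.2*s^2 - 1.78*s - 2.79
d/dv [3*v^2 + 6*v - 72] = 6*v + 6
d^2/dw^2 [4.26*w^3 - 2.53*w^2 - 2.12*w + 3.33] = 25.56*w - 5.06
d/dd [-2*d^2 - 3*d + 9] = -4*d - 3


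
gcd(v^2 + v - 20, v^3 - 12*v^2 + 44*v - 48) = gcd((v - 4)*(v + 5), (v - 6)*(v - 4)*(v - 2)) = v - 4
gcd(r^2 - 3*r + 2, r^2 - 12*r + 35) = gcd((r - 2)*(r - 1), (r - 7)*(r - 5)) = 1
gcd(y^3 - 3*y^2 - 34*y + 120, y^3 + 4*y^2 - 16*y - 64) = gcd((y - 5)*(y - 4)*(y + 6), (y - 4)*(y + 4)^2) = y - 4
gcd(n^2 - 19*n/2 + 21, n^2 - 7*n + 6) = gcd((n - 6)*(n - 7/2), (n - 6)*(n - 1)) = n - 6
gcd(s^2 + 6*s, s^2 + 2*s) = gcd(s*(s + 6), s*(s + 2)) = s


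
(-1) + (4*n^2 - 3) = 4*n^2 - 4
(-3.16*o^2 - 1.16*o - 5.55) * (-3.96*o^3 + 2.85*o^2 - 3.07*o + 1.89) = 12.5136*o^5 - 4.4124*o^4 + 28.3732*o^3 - 18.2287*o^2 + 14.8461*o - 10.4895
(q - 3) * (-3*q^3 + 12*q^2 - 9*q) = -3*q^4 + 21*q^3 - 45*q^2 + 27*q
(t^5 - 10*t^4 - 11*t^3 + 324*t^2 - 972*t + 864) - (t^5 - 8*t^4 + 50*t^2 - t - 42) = -2*t^4 - 11*t^3 + 274*t^2 - 971*t + 906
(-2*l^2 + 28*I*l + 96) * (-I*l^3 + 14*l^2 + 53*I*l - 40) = 2*I*l^5 + 190*I*l^3 - 60*l^2 + 3968*I*l - 3840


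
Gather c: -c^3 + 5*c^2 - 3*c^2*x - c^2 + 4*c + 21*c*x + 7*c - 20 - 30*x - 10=-c^3 + c^2*(4 - 3*x) + c*(21*x + 11) - 30*x - 30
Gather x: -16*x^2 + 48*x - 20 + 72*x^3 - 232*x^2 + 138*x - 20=72*x^3 - 248*x^2 + 186*x - 40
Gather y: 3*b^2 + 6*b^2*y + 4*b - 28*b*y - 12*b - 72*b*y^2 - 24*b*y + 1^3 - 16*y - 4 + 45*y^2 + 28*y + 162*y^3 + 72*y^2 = 3*b^2 - 8*b + 162*y^3 + y^2*(117 - 72*b) + y*(6*b^2 - 52*b + 12) - 3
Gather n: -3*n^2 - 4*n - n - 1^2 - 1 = -3*n^2 - 5*n - 2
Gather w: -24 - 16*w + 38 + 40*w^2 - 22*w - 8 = 40*w^2 - 38*w + 6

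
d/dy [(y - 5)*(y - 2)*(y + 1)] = 3*y^2 - 12*y + 3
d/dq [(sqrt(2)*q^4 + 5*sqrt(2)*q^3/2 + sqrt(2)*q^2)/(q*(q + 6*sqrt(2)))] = (4*sqrt(2)*q^3 + 5*sqrt(2)*q^2 + 72*q^2 + 120*q + 24)/(2*(q^2 + 12*sqrt(2)*q + 72))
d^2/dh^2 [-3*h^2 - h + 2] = -6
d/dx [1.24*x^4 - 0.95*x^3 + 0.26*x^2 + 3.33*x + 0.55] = 4.96*x^3 - 2.85*x^2 + 0.52*x + 3.33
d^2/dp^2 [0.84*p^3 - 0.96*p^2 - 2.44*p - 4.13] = 5.04*p - 1.92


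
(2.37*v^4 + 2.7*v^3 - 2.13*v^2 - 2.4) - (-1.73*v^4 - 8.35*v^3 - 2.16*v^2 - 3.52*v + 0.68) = 4.1*v^4 + 11.05*v^3 + 0.0300000000000002*v^2 + 3.52*v - 3.08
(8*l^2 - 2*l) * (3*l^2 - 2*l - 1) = 24*l^4 - 22*l^3 - 4*l^2 + 2*l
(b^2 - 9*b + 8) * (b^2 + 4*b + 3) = b^4 - 5*b^3 - 25*b^2 + 5*b + 24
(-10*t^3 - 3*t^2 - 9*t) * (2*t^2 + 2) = -20*t^5 - 6*t^4 - 38*t^3 - 6*t^2 - 18*t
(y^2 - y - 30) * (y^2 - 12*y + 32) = y^4 - 13*y^3 + 14*y^2 + 328*y - 960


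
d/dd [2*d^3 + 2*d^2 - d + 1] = 6*d^2 + 4*d - 1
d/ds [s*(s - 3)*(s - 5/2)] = 3*s^2 - 11*s + 15/2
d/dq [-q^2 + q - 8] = 1 - 2*q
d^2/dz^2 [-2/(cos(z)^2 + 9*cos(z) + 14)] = 2*(4*sin(z)^4 - 27*sin(z)^2 - 639*cos(z)/4 + 27*cos(3*z)/4 - 111)/((cos(z) + 2)^3*(cos(z) + 7)^3)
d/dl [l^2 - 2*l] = 2*l - 2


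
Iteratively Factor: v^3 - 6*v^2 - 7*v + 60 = (v - 5)*(v^2 - v - 12) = (v - 5)*(v - 4)*(v + 3)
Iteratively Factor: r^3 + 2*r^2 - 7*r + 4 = (r + 4)*(r^2 - 2*r + 1) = (r - 1)*(r + 4)*(r - 1)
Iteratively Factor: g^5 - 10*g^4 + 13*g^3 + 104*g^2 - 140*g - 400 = (g - 4)*(g^4 - 6*g^3 - 11*g^2 + 60*g + 100) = (g - 4)*(g + 2)*(g^3 - 8*g^2 + 5*g + 50) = (g - 5)*(g - 4)*(g + 2)*(g^2 - 3*g - 10) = (g - 5)*(g - 4)*(g + 2)^2*(g - 5)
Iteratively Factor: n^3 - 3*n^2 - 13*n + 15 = (n - 5)*(n^2 + 2*n - 3) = (n - 5)*(n + 3)*(n - 1)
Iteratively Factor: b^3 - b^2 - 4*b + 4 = (b - 2)*(b^2 + b - 2) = (b - 2)*(b + 2)*(b - 1)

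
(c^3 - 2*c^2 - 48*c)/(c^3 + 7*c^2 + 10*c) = (c^2 - 2*c - 48)/(c^2 + 7*c + 10)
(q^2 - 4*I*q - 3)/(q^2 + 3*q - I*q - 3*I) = (q - 3*I)/(q + 3)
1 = 1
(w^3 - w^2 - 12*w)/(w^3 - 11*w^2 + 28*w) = (w + 3)/(w - 7)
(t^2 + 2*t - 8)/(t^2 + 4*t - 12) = (t + 4)/(t + 6)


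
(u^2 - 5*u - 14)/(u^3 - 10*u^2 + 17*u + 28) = (u + 2)/(u^2 - 3*u - 4)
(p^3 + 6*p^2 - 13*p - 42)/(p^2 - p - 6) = p + 7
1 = 1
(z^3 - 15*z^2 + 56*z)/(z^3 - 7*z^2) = (z - 8)/z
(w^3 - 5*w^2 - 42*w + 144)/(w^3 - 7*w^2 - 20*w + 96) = (w + 6)/(w + 4)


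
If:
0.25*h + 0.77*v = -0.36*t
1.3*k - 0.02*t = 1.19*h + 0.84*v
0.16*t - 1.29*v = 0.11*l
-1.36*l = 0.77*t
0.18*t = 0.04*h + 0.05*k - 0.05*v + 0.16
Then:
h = -0.90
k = -0.76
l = -0.26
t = 0.46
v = 0.08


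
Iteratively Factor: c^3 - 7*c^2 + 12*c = (c - 3)*(c^2 - 4*c) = (c - 4)*(c - 3)*(c)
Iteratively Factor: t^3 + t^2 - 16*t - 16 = (t + 4)*(t^2 - 3*t - 4) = (t + 1)*(t + 4)*(t - 4)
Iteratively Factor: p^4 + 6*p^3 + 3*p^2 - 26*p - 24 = (p - 2)*(p^3 + 8*p^2 + 19*p + 12) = (p - 2)*(p + 4)*(p^2 + 4*p + 3) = (p - 2)*(p + 1)*(p + 4)*(p + 3)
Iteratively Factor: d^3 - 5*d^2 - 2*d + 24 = (d - 3)*(d^2 - 2*d - 8) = (d - 4)*(d - 3)*(d + 2)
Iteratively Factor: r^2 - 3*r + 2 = (r - 1)*(r - 2)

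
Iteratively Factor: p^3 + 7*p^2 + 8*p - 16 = (p + 4)*(p^2 + 3*p - 4) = (p + 4)^2*(p - 1)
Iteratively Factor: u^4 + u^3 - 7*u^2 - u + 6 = (u - 1)*(u^3 + 2*u^2 - 5*u - 6) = (u - 2)*(u - 1)*(u^2 + 4*u + 3) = (u - 2)*(u - 1)*(u + 3)*(u + 1)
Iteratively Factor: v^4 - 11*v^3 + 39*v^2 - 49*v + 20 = (v - 4)*(v^3 - 7*v^2 + 11*v - 5) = (v - 4)*(v - 1)*(v^2 - 6*v + 5) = (v - 5)*(v - 4)*(v - 1)*(v - 1)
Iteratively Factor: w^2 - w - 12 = (w + 3)*(w - 4)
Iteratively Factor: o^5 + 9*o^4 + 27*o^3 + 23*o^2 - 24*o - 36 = (o - 1)*(o^4 + 10*o^3 + 37*o^2 + 60*o + 36) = (o - 1)*(o + 2)*(o^3 + 8*o^2 + 21*o + 18) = (o - 1)*(o + 2)*(o + 3)*(o^2 + 5*o + 6) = (o - 1)*(o + 2)*(o + 3)^2*(o + 2)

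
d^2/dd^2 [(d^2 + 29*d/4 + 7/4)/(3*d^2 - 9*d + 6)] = (41*d^3 - 3*d^2 - 237*d + 239)/(6*(d^6 - 9*d^5 + 33*d^4 - 63*d^3 + 66*d^2 - 36*d + 8))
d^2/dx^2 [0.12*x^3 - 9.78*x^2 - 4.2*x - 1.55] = 0.72*x - 19.56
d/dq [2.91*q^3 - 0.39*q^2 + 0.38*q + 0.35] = 8.73*q^2 - 0.78*q + 0.38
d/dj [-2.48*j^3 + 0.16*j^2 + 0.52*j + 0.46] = -7.44*j^2 + 0.32*j + 0.52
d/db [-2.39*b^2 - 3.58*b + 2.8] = -4.78*b - 3.58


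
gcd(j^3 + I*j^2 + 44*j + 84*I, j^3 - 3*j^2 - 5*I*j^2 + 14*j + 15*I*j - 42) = j^2 - 5*I*j + 14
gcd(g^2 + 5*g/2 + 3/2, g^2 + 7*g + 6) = g + 1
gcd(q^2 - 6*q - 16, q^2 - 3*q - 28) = 1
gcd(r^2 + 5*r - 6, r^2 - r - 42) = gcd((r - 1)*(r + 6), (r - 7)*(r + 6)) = r + 6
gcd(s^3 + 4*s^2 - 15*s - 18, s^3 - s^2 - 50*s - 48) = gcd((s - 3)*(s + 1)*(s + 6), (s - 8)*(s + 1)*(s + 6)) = s^2 + 7*s + 6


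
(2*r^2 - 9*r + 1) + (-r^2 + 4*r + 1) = r^2 - 5*r + 2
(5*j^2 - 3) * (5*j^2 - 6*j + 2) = 25*j^4 - 30*j^3 - 5*j^2 + 18*j - 6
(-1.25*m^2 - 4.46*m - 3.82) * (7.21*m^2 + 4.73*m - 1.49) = -9.0125*m^4 - 38.0691*m^3 - 46.7755*m^2 - 11.4232*m + 5.6918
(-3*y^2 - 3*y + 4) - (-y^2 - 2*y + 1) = -2*y^2 - y + 3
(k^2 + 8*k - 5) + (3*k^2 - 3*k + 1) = 4*k^2 + 5*k - 4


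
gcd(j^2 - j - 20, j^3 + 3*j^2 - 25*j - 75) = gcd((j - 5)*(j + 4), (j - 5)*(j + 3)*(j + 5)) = j - 5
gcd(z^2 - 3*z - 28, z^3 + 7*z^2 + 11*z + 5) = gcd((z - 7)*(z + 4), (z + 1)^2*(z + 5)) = 1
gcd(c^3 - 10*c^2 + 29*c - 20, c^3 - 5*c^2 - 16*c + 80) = c^2 - 9*c + 20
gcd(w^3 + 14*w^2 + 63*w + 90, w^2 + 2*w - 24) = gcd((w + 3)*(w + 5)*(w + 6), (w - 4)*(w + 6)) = w + 6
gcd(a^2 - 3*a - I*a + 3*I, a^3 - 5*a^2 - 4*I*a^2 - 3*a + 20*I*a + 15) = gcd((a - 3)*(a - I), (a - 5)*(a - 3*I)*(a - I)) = a - I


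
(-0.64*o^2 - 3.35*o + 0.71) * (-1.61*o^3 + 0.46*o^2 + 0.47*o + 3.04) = 1.0304*o^5 + 5.0991*o^4 - 2.9849*o^3 - 3.1935*o^2 - 9.8503*o + 2.1584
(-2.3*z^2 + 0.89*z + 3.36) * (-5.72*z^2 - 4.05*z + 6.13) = 13.156*z^4 + 4.2242*z^3 - 36.9227*z^2 - 8.1523*z + 20.5968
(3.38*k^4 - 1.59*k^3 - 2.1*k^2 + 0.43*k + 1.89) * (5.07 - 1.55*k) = -5.239*k^5 + 19.6011*k^4 - 4.8063*k^3 - 11.3135*k^2 - 0.7494*k + 9.5823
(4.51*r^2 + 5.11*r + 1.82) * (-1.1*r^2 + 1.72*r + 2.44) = -4.961*r^4 + 2.1362*r^3 + 17.7916*r^2 + 15.5988*r + 4.4408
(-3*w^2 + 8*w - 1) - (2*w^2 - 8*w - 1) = -5*w^2 + 16*w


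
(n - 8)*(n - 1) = n^2 - 9*n + 8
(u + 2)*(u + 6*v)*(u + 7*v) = u^3 + 13*u^2*v + 2*u^2 + 42*u*v^2 + 26*u*v + 84*v^2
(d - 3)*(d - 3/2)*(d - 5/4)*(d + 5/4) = d^4 - 9*d^3/2 + 47*d^2/16 + 225*d/32 - 225/32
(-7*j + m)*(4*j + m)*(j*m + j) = -28*j^3*m - 28*j^3 - 3*j^2*m^2 - 3*j^2*m + j*m^3 + j*m^2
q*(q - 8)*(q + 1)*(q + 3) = q^4 - 4*q^3 - 29*q^2 - 24*q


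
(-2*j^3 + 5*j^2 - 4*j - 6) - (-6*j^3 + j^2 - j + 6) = 4*j^3 + 4*j^2 - 3*j - 12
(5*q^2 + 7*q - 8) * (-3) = -15*q^2 - 21*q + 24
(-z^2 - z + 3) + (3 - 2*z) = -z^2 - 3*z + 6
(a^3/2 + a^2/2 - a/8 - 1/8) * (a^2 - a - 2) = a^5/2 - 13*a^3/8 - a^2 + 3*a/8 + 1/4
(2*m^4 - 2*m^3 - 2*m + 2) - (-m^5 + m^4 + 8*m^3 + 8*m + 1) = m^5 + m^4 - 10*m^3 - 10*m + 1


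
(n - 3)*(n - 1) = n^2 - 4*n + 3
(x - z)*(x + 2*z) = x^2 + x*z - 2*z^2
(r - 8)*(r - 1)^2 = r^3 - 10*r^2 + 17*r - 8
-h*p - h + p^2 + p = (-h + p)*(p + 1)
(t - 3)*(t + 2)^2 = t^3 + t^2 - 8*t - 12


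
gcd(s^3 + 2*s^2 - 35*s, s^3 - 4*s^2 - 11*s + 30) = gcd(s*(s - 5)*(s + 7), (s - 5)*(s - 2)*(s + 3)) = s - 5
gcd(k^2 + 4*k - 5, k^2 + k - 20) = k + 5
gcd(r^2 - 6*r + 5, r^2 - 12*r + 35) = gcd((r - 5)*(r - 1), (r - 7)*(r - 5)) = r - 5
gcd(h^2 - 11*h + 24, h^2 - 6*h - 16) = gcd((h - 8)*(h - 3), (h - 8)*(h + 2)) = h - 8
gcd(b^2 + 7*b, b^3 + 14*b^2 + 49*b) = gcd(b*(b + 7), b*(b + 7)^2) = b^2 + 7*b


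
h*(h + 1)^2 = h^3 + 2*h^2 + h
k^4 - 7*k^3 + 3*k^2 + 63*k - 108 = (k - 4)*(k - 3)^2*(k + 3)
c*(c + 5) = c^2 + 5*c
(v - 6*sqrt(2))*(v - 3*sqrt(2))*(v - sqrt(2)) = v^3 - 10*sqrt(2)*v^2 + 54*v - 36*sqrt(2)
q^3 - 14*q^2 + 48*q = q*(q - 8)*(q - 6)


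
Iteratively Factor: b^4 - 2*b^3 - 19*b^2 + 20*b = (b - 1)*(b^3 - b^2 - 20*b) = b*(b - 1)*(b^2 - b - 20) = b*(b - 5)*(b - 1)*(b + 4)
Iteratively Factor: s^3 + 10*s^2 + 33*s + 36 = (s + 3)*(s^2 + 7*s + 12) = (s + 3)^2*(s + 4)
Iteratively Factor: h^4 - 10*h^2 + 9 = (h - 1)*(h^3 + h^2 - 9*h - 9) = (h - 1)*(h + 3)*(h^2 - 2*h - 3) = (h - 1)*(h + 1)*(h + 3)*(h - 3)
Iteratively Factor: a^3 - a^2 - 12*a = (a + 3)*(a^2 - 4*a) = a*(a + 3)*(a - 4)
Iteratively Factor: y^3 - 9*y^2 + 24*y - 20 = (y - 2)*(y^2 - 7*y + 10) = (y - 2)^2*(y - 5)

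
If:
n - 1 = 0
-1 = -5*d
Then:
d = 1/5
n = 1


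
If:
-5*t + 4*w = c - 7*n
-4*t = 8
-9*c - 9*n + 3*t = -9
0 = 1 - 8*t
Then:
No Solution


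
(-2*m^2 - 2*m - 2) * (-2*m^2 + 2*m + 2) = 4*m^4 - 4*m^2 - 8*m - 4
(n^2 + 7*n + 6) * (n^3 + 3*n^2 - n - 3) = n^5 + 10*n^4 + 26*n^3 + 8*n^2 - 27*n - 18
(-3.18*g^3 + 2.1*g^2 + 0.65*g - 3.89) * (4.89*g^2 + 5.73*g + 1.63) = -15.5502*g^5 - 7.9524*g^4 + 10.0281*g^3 - 11.8746*g^2 - 21.2302*g - 6.3407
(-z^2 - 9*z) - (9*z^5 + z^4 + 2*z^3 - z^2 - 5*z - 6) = -9*z^5 - z^4 - 2*z^3 - 4*z + 6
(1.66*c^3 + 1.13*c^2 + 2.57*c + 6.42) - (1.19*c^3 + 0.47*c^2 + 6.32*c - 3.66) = 0.47*c^3 + 0.66*c^2 - 3.75*c + 10.08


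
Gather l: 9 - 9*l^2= 9 - 9*l^2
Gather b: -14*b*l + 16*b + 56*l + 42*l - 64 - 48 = b*(16 - 14*l) + 98*l - 112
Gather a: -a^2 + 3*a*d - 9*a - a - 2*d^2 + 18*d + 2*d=-a^2 + a*(3*d - 10) - 2*d^2 + 20*d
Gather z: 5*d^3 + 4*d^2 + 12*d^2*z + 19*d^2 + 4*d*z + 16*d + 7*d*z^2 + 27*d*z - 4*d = 5*d^3 + 23*d^2 + 7*d*z^2 + 12*d + z*(12*d^2 + 31*d)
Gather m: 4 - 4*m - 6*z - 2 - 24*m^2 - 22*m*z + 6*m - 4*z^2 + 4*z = -24*m^2 + m*(2 - 22*z) - 4*z^2 - 2*z + 2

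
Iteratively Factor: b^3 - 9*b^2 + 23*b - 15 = (b - 5)*(b^2 - 4*b + 3) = (b - 5)*(b - 1)*(b - 3)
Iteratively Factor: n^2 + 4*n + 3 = (n + 1)*(n + 3)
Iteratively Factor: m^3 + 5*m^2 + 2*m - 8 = (m - 1)*(m^2 + 6*m + 8) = (m - 1)*(m + 2)*(m + 4)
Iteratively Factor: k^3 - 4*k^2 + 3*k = (k)*(k^2 - 4*k + 3) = k*(k - 1)*(k - 3)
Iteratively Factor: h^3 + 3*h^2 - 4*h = (h + 4)*(h^2 - h) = h*(h + 4)*(h - 1)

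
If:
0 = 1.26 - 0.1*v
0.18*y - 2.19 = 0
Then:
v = 12.60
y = 12.17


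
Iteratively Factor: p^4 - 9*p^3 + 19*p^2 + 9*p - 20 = (p - 5)*(p^3 - 4*p^2 - p + 4) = (p - 5)*(p + 1)*(p^2 - 5*p + 4) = (p - 5)*(p - 4)*(p + 1)*(p - 1)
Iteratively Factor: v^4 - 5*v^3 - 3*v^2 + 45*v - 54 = (v - 2)*(v^3 - 3*v^2 - 9*v + 27) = (v - 3)*(v - 2)*(v^2 - 9) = (v - 3)^2*(v - 2)*(v + 3)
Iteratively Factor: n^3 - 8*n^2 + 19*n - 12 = (n - 4)*(n^2 - 4*n + 3) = (n - 4)*(n - 3)*(n - 1)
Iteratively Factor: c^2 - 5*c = (c - 5)*(c)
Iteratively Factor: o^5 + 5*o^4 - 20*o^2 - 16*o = (o - 2)*(o^4 + 7*o^3 + 14*o^2 + 8*o) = (o - 2)*(o + 2)*(o^3 + 5*o^2 + 4*o) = (o - 2)*(o + 1)*(o + 2)*(o^2 + 4*o) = o*(o - 2)*(o + 1)*(o + 2)*(o + 4)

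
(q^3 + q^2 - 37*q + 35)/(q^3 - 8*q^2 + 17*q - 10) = (q + 7)/(q - 2)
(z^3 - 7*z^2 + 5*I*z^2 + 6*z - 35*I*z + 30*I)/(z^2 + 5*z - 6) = (z^2 + z*(-6 + 5*I) - 30*I)/(z + 6)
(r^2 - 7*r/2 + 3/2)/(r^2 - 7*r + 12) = (r - 1/2)/(r - 4)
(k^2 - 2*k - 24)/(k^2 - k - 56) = (-k^2 + 2*k + 24)/(-k^2 + k + 56)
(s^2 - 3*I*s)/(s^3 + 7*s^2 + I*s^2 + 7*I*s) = (s - 3*I)/(s^2 + s*(7 + I) + 7*I)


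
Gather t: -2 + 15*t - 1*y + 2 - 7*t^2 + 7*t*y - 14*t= -7*t^2 + t*(7*y + 1) - y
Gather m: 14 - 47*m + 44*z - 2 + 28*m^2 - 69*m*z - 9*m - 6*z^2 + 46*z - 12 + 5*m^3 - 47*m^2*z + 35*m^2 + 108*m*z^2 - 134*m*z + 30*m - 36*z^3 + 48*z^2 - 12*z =5*m^3 + m^2*(63 - 47*z) + m*(108*z^2 - 203*z - 26) - 36*z^3 + 42*z^2 + 78*z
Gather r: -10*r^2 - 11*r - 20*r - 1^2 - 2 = -10*r^2 - 31*r - 3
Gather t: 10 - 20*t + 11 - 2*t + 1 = 22 - 22*t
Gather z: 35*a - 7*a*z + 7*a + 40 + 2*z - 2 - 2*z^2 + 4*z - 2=42*a - 2*z^2 + z*(6 - 7*a) + 36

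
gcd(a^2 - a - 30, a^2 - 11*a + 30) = a - 6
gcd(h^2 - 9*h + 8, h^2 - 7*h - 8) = h - 8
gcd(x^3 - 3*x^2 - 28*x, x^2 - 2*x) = x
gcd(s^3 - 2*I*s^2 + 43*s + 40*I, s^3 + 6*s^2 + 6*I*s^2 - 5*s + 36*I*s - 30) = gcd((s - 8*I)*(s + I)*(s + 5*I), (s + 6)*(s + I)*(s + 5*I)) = s^2 + 6*I*s - 5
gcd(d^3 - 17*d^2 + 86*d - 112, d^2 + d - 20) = 1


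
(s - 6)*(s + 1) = s^2 - 5*s - 6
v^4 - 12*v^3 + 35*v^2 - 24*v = v*(v - 8)*(v - 3)*(v - 1)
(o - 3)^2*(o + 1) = o^3 - 5*o^2 + 3*o + 9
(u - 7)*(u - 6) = u^2 - 13*u + 42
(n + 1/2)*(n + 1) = n^2 + 3*n/2 + 1/2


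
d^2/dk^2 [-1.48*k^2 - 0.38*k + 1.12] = -2.96000000000000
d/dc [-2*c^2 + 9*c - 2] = 9 - 4*c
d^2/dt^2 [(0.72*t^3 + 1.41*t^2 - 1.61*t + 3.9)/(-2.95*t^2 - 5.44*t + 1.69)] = (1.4210854715202e-14*t^5 - 2.8421709430404e-14*t^4 + 23.483506*t^3 - 206.099478*t^2 - 339.701622*t - 248.16779)/(25.672375*t^6 + 142.0248*t^5 + 217.781685*t^4 - 1.73753600000001*t^3 - 124.763067*t^2 + 46.611552*t - 4.826809)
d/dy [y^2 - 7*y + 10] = 2*y - 7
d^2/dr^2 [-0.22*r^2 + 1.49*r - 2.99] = -0.440000000000000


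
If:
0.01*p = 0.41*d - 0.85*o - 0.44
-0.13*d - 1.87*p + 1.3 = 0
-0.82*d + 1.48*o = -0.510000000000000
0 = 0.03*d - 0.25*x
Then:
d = -2.56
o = -1.76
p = 0.87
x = -0.31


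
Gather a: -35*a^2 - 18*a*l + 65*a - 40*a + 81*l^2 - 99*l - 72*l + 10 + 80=-35*a^2 + a*(25 - 18*l) + 81*l^2 - 171*l + 90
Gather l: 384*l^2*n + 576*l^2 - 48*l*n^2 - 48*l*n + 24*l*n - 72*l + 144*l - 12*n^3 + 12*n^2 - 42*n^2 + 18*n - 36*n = l^2*(384*n + 576) + l*(-48*n^2 - 24*n + 72) - 12*n^3 - 30*n^2 - 18*n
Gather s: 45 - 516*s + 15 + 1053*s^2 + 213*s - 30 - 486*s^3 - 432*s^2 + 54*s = -486*s^3 + 621*s^2 - 249*s + 30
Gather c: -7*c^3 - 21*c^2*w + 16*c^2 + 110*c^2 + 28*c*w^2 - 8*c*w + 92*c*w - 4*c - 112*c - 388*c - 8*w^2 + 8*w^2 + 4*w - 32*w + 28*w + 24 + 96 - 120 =-7*c^3 + c^2*(126 - 21*w) + c*(28*w^2 + 84*w - 504)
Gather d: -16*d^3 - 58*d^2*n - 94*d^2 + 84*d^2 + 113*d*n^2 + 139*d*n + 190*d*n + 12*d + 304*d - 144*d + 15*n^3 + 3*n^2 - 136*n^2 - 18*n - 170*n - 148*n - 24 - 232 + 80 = -16*d^3 + d^2*(-58*n - 10) + d*(113*n^2 + 329*n + 172) + 15*n^3 - 133*n^2 - 336*n - 176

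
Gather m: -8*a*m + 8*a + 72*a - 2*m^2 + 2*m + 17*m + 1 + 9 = 80*a - 2*m^2 + m*(19 - 8*a) + 10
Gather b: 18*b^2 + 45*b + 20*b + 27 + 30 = 18*b^2 + 65*b + 57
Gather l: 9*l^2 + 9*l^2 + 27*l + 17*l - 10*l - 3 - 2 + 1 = 18*l^2 + 34*l - 4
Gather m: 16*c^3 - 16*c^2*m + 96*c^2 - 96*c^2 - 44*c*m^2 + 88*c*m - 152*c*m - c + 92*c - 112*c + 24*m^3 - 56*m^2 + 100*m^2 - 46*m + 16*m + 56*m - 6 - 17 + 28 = 16*c^3 - 21*c + 24*m^3 + m^2*(44 - 44*c) + m*(-16*c^2 - 64*c + 26) + 5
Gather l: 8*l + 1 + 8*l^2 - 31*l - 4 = 8*l^2 - 23*l - 3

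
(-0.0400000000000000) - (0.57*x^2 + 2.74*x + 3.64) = -0.57*x^2 - 2.74*x - 3.68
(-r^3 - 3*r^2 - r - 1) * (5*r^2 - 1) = -5*r^5 - 15*r^4 - 4*r^3 - 2*r^2 + r + 1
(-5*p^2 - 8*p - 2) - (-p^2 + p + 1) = -4*p^2 - 9*p - 3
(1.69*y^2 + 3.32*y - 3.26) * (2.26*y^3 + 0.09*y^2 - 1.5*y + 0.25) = 3.8194*y^5 + 7.6553*y^4 - 9.6038*y^3 - 4.8509*y^2 + 5.72*y - 0.815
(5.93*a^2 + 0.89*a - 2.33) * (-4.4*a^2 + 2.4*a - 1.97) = -26.092*a^4 + 10.316*a^3 + 0.705900000000001*a^2 - 7.3453*a + 4.5901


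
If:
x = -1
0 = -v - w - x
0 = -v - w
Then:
No Solution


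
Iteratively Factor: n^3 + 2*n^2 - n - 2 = (n - 1)*(n^2 + 3*n + 2) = (n - 1)*(n + 2)*(n + 1)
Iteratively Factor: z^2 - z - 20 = (z - 5)*(z + 4)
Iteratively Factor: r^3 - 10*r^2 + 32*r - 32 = (r - 4)*(r^2 - 6*r + 8) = (r - 4)*(r - 2)*(r - 4)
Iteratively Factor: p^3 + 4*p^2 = (p + 4)*(p^2) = p*(p + 4)*(p)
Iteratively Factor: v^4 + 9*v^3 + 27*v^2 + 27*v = (v + 3)*(v^3 + 6*v^2 + 9*v) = (v + 3)^2*(v^2 + 3*v) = v*(v + 3)^2*(v + 3)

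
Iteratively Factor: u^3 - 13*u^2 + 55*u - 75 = (u - 5)*(u^2 - 8*u + 15) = (u - 5)*(u - 3)*(u - 5)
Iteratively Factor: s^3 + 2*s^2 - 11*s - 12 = (s + 1)*(s^2 + s - 12) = (s - 3)*(s + 1)*(s + 4)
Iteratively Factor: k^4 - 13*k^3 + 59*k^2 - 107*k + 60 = (k - 5)*(k^3 - 8*k^2 + 19*k - 12) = (k - 5)*(k - 3)*(k^2 - 5*k + 4) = (k - 5)*(k - 4)*(k - 3)*(k - 1)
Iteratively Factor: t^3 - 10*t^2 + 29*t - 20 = (t - 5)*(t^2 - 5*t + 4) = (t - 5)*(t - 1)*(t - 4)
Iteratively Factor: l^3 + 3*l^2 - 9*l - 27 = (l + 3)*(l^2 - 9) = (l - 3)*(l + 3)*(l + 3)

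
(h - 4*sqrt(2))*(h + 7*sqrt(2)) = h^2 + 3*sqrt(2)*h - 56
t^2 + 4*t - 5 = (t - 1)*(t + 5)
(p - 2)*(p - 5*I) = p^2 - 2*p - 5*I*p + 10*I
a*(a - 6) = a^2 - 6*a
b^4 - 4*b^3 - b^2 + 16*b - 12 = (b - 3)*(b - 2)*(b - 1)*(b + 2)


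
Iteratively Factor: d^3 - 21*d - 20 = (d - 5)*(d^2 + 5*d + 4) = (d - 5)*(d + 1)*(d + 4)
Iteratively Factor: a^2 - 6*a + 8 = (a - 4)*(a - 2)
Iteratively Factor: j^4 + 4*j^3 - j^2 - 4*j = (j - 1)*(j^3 + 5*j^2 + 4*j) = j*(j - 1)*(j^2 + 5*j + 4) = j*(j - 1)*(j + 1)*(j + 4)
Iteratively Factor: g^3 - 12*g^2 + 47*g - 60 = (g - 5)*(g^2 - 7*g + 12) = (g - 5)*(g - 4)*(g - 3)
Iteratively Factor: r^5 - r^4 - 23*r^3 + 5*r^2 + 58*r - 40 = (r - 5)*(r^4 + 4*r^3 - 3*r^2 - 10*r + 8) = (r - 5)*(r - 1)*(r^3 + 5*r^2 + 2*r - 8) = (r - 5)*(r - 1)*(r + 4)*(r^2 + r - 2) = (r - 5)*(r - 1)*(r + 2)*(r + 4)*(r - 1)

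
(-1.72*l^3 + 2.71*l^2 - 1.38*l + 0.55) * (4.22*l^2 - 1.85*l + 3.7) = -7.2584*l^5 + 14.6182*l^4 - 17.2011*l^3 + 14.901*l^2 - 6.1235*l + 2.035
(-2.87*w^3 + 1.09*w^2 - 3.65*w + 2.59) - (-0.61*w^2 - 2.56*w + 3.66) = -2.87*w^3 + 1.7*w^2 - 1.09*w - 1.07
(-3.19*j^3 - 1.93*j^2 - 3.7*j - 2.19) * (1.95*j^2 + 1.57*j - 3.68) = -6.2205*j^5 - 8.7718*j^4 + 1.4941*j^3 - 2.9771*j^2 + 10.1777*j + 8.0592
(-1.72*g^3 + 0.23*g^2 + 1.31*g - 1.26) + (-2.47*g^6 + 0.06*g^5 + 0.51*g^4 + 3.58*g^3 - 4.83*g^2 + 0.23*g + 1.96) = -2.47*g^6 + 0.06*g^5 + 0.51*g^4 + 1.86*g^3 - 4.6*g^2 + 1.54*g + 0.7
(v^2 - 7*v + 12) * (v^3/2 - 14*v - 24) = v^5/2 - 7*v^4/2 - 8*v^3 + 74*v^2 - 288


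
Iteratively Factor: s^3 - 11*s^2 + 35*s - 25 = (s - 5)*(s^2 - 6*s + 5) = (s - 5)^2*(s - 1)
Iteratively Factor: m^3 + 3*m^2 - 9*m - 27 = (m + 3)*(m^2 - 9) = (m - 3)*(m + 3)*(m + 3)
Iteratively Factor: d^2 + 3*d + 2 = (d + 2)*(d + 1)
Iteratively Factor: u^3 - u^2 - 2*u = (u)*(u^2 - u - 2) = u*(u + 1)*(u - 2)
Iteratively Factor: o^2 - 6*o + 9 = (o - 3)*(o - 3)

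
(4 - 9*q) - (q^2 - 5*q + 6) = -q^2 - 4*q - 2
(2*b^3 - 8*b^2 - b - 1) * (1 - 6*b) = -12*b^4 + 50*b^3 - 2*b^2 + 5*b - 1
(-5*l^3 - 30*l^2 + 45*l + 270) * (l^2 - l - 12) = -5*l^5 - 25*l^4 + 135*l^3 + 585*l^2 - 810*l - 3240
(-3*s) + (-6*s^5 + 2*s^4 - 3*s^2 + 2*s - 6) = -6*s^5 + 2*s^4 - 3*s^2 - s - 6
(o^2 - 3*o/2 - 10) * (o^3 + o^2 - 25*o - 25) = o^5 - o^4/2 - 73*o^3/2 + 5*o^2/2 + 575*o/2 + 250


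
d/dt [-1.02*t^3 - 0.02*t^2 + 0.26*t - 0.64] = -3.06*t^2 - 0.04*t + 0.26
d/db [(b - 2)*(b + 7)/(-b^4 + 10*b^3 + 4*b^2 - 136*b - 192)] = (2*b^4 + b^3 - 158*b^2 + 580*b - 1432)/(b^7 - 22*b^6 + 136*b^5 + 80*b^4 - 2480*b^3 + 32*b^2 + 16896*b + 18432)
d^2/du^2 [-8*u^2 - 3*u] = -16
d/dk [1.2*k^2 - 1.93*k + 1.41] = 2.4*k - 1.93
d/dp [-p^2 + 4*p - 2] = 4 - 2*p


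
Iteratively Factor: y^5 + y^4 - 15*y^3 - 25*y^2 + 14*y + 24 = (y - 1)*(y^4 + 2*y^3 - 13*y^2 - 38*y - 24) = (y - 4)*(y - 1)*(y^3 + 6*y^2 + 11*y + 6) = (y - 4)*(y - 1)*(y + 2)*(y^2 + 4*y + 3) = (y - 4)*(y - 1)*(y + 1)*(y + 2)*(y + 3)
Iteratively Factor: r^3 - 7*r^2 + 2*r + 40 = (r + 2)*(r^2 - 9*r + 20) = (r - 5)*(r + 2)*(r - 4)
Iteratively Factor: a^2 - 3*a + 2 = (a - 2)*(a - 1)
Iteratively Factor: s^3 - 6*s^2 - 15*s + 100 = (s - 5)*(s^2 - s - 20) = (s - 5)*(s + 4)*(s - 5)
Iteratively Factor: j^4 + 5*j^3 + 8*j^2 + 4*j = (j + 2)*(j^3 + 3*j^2 + 2*j) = (j + 2)^2*(j^2 + j) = (j + 1)*(j + 2)^2*(j)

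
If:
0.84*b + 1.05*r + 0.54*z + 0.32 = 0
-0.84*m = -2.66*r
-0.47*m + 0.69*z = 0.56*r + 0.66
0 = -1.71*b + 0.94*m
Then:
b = -0.35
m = -0.64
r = -0.20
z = 0.35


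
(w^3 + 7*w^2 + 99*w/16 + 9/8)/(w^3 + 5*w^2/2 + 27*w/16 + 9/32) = 2*(w + 6)/(2*w + 3)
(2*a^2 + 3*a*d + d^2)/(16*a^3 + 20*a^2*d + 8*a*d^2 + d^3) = (a + d)/(8*a^2 + 6*a*d + d^2)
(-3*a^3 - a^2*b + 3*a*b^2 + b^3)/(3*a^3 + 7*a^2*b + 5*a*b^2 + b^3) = (-a + b)/(a + b)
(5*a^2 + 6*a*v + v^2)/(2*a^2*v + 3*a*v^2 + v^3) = (5*a + v)/(v*(2*a + v))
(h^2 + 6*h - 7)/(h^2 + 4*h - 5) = (h + 7)/(h + 5)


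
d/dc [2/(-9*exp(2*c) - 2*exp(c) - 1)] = (36*exp(c) + 4)*exp(c)/(9*exp(2*c) + 2*exp(c) + 1)^2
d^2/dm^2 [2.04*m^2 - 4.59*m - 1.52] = 4.08000000000000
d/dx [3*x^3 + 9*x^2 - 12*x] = 9*x^2 + 18*x - 12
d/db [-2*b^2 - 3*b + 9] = -4*b - 3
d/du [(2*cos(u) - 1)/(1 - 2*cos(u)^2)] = 4*(2*cos(u) - cos(2*u) - 2)*sin(u)/(cos(4*u) + 1)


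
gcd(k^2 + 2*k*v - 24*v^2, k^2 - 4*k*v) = -k + 4*v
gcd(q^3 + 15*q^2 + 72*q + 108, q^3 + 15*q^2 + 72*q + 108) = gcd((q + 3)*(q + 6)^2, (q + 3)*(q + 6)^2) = q^3 + 15*q^2 + 72*q + 108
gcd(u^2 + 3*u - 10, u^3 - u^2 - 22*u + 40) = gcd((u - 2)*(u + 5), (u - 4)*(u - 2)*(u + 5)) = u^2 + 3*u - 10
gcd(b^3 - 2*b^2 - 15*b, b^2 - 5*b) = b^2 - 5*b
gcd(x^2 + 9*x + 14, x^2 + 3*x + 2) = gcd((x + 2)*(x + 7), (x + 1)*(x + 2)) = x + 2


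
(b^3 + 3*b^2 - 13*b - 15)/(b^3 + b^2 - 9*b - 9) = (b + 5)/(b + 3)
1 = 1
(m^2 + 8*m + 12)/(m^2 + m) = (m^2 + 8*m + 12)/(m*(m + 1))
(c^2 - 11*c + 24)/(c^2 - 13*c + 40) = (c - 3)/(c - 5)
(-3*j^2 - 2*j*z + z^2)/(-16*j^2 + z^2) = (3*j^2 + 2*j*z - z^2)/(16*j^2 - z^2)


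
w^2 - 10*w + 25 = (w - 5)^2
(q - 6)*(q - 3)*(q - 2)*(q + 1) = q^4 - 10*q^3 + 25*q^2 - 36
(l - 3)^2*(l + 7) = l^3 + l^2 - 33*l + 63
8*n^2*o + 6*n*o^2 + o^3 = o*(2*n + o)*(4*n + o)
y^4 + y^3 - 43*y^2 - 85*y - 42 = (y - 7)*(y + 1)^2*(y + 6)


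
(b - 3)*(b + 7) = b^2 + 4*b - 21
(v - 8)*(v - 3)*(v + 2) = v^3 - 9*v^2 + 2*v + 48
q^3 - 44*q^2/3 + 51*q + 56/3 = (q - 8)*(q - 7)*(q + 1/3)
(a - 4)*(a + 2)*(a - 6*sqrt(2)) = a^3 - 6*sqrt(2)*a^2 - 2*a^2 - 8*a + 12*sqrt(2)*a + 48*sqrt(2)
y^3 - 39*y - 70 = (y - 7)*(y + 2)*(y + 5)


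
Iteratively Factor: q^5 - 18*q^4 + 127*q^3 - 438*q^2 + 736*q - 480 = (q - 4)*(q^4 - 14*q^3 + 71*q^2 - 154*q + 120) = (q - 4)*(q - 3)*(q^3 - 11*q^2 + 38*q - 40) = (q - 4)^2*(q - 3)*(q^2 - 7*q + 10) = (q - 5)*(q - 4)^2*(q - 3)*(q - 2)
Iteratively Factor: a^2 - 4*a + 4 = (a - 2)*(a - 2)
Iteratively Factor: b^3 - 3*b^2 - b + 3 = (b + 1)*(b^2 - 4*b + 3) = (b - 1)*(b + 1)*(b - 3)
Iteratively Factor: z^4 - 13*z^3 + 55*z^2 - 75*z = (z - 5)*(z^3 - 8*z^2 + 15*z) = z*(z - 5)*(z^2 - 8*z + 15) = z*(z - 5)^2*(z - 3)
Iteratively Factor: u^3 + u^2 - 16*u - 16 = (u + 1)*(u^2 - 16) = (u - 4)*(u + 1)*(u + 4)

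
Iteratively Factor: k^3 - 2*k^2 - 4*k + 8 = (k + 2)*(k^2 - 4*k + 4) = (k - 2)*(k + 2)*(k - 2)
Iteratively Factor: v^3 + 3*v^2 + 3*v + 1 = (v + 1)*(v^2 + 2*v + 1) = (v + 1)^2*(v + 1)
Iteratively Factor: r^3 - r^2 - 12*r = (r)*(r^2 - r - 12) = r*(r + 3)*(r - 4)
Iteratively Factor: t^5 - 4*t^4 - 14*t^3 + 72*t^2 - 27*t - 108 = (t + 1)*(t^4 - 5*t^3 - 9*t^2 + 81*t - 108) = (t - 3)*(t + 1)*(t^3 - 2*t^2 - 15*t + 36) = (t - 3)^2*(t + 1)*(t^2 + t - 12) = (t - 3)^2*(t + 1)*(t + 4)*(t - 3)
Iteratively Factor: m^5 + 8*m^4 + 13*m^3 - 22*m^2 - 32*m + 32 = (m - 1)*(m^4 + 9*m^3 + 22*m^2 - 32) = (m - 1)*(m + 4)*(m^3 + 5*m^2 + 2*m - 8) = (m - 1)*(m + 2)*(m + 4)*(m^2 + 3*m - 4) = (m - 1)^2*(m + 2)*(m + 4)*(m + 4)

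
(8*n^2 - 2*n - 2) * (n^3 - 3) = 8*n^5 - 2*n^4 - 2*n^3 - 24*n^2 + 6*n + 6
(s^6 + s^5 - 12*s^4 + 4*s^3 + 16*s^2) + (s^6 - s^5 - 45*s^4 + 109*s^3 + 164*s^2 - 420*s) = 2*s^6 - 57*s^4 + 113*s^3 + 180*s^2 - 420*s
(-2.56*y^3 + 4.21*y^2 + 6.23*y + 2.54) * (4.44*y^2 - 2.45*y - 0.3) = -11.3664*y^5 + 24.9644*y^4 + 18.1147*y^3 - 5.2489*y^2 - 8.092*y - 0.762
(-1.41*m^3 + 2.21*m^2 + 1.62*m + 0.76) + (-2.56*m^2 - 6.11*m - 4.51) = -1.41*m^3 - 0.35*m^2 - 4.49*m - 3.75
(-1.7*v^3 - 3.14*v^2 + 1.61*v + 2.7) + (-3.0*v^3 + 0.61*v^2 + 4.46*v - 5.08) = -4.7*v^3 - 2.53*v^2 + 6.07*v - 2.38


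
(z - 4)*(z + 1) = z^2 - 3*z - 4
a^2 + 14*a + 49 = (a + 7)^2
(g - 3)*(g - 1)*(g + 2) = g^3 - 2*g^2 - 5*g + 6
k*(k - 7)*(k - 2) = k^3 - 9*k^2 + 14*k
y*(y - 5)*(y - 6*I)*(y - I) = y^4 - 5*y^3 - 7*I*y^3 - 6*y^2 + 35*I*y^2 + 30*y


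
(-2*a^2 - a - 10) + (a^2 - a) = -a^2 - 2*a - 10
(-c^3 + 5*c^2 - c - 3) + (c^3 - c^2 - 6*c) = 4*c^2 - 7*c - 3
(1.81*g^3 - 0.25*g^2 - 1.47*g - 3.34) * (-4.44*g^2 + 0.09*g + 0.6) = -8.0364*g^5 + 1.2729*g^4 + 7.5903*g^3 + 14.5473*g^2 - 1.1826*g - 2.004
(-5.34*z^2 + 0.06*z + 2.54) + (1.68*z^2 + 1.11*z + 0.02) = -3.66*z^2 + 1.17*z + 2.56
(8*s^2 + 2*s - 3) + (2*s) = 8*s^2 + 4*s - 3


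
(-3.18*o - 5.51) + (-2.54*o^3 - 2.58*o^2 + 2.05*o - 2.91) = -2.54*o^3 - 2.58*o^2 - 1.13*o - 8.42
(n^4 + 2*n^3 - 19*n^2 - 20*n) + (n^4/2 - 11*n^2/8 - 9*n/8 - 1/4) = 3*n^4/2 + 2*n^3 - 163*n^2/8 - 169*n/8 - 1/4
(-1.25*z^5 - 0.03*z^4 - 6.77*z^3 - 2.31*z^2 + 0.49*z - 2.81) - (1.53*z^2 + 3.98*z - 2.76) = -1.25*z^5 - 0.03*z^4 - 6.77*z^3 - 3.84*z^2 - 3.49*z - 0.0500000000000003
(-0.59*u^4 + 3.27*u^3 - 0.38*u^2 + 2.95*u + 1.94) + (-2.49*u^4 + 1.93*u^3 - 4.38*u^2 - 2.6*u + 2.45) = -3.08*u^4 + 5.2*u^3 - 4.76*u^2 + 0.35*u + 4.39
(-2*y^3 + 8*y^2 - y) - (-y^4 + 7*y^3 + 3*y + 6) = y^4 - 9*y^3 + 8*y^2 - 4*y - 6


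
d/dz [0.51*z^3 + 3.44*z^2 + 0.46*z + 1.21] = 1.53*z^2 + 6.88*z + 0.46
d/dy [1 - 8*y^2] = -16*y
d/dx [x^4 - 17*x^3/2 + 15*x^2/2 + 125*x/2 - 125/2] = 4*x^3 - 51*x^2/2 + 15*x + 125/2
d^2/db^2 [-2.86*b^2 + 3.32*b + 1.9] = -5.72000000000000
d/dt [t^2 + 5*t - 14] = 2*t + 5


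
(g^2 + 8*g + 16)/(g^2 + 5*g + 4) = (g + 4)/(g + 1)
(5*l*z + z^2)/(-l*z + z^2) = (5*l + z)/(-l + z)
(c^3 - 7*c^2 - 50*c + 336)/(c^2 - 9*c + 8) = (c^2 + c - 42)/(c - 1)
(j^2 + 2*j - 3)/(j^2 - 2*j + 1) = (j + 3)/(j - 1)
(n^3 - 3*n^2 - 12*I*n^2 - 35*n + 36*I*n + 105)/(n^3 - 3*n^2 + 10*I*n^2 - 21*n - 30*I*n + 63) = (n^2 - 12*I*n - 35)/(n^2 + 10*I*n - 21)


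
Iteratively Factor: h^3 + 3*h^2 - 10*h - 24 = (h + 4)*(h^2 - h - 6) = (h - 3)*(h + 4)*(h + 2)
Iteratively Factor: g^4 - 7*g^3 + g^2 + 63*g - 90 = (g - 2)*(g^3 - 5*g^2 - 9*g + 45) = (g - 5)*(g - 2)*(g^2 - 9) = (g - 5)*(g - 3)*(g - 2)*(g + 3)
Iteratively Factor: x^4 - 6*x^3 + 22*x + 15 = (x - 3)*(x^3 - 3*x^2 - 9*x - 5) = (x - 3)*(x + 1)*(x^2 - 4*x - 5) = (x - 5)*(x - 3)*(x + 1)*(x + 1)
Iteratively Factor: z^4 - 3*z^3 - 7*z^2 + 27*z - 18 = (z - 2)*(z^3 - z^2 - 9*z + 9) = (z - 3)*(z - 2)*(z^2 + 2*z - 3) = (z - 3)*(z - 2)*(z - 1)*(z + 3)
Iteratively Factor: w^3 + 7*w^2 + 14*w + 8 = (w + 1)*(w^2 + 6*w + 8) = (w + 1)*(w + 2)*(w + 4)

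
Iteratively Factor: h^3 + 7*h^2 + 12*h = (h + 4)*(h^2 + 3*h) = h*(h + 4)*(h + 3)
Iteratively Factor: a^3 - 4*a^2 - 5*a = (a + 1)*(a^2 - 5*a) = (a - 5)*(a + 1)*(a)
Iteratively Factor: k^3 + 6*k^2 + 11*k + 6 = (k + 2)*(k^2 + 4*k + 3) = (k + 2)*(k + 3)*(k + 1)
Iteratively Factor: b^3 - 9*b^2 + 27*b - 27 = (b - 3)*(b^2 - 6*b + 9) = (b - 3)^2*(b - 3)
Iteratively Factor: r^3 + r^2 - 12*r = (r + 4)*(r^2 - 3*r) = (r - 3)*(r + 4)*(r)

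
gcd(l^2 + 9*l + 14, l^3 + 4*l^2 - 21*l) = l + 7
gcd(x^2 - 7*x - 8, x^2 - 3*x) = 1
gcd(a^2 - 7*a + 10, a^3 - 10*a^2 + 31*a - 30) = a^2 - 7*a + 10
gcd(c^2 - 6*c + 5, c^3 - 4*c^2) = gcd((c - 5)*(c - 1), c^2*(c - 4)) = 1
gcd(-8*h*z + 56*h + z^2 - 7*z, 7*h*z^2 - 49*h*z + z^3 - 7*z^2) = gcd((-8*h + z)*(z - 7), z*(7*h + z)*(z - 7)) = z - 7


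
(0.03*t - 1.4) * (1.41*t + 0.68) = 0.0423*t^2 - 1.9536*t - 0.952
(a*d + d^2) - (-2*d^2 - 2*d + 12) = a*d + 3*d^2 + 2*d - 12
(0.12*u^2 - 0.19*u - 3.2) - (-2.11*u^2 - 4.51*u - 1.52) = 2.23*u^2 + 4.32*u - 1.68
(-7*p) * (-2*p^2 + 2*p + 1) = 14*p^3 - 14*p^2 - 7*p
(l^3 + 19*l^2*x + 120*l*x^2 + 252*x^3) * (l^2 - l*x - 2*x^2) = l^5 + 18*l^4*x + 99*l^3*x^2 + 94*l^2*x^3 - 492*l*x^4 - 504*x^5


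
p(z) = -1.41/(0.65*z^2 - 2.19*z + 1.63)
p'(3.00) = 2.91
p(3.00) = -1.55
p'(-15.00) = -0.00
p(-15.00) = -0.01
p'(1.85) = 7.82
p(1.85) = 7.16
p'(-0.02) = -1.11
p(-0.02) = -0.84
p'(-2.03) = -0.09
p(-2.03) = -0.16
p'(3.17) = 1.83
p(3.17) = -1.16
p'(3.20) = 1.70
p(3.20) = -1.10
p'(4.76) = 0.16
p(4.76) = -0.24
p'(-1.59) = -0.13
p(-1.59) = -0.21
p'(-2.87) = -0.05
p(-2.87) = -0.11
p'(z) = -1.41*(2.19 - 1.3*z)/(0.65*z^2 - 2.19*z + 1.63)^2 = (1.833*z - 3.0879)/(0.65*z^2 - 2.19*z + 1.63)^2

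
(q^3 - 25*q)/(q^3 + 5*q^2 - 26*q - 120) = q*(q + 5)/(q^2 + 10*q + 24)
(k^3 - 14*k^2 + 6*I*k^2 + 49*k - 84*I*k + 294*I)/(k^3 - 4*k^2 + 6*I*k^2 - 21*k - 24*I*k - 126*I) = (k - 7)/(k + 3)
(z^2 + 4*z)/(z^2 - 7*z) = (z + 4)/(z - 7)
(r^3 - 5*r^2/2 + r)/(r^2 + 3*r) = (r^2 - 5*r/2 + 1)/(r + 3)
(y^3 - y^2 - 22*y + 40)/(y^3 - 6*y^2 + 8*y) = (y + 5)/y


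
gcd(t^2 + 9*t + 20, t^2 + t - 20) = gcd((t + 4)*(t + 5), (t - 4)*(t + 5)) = t + 5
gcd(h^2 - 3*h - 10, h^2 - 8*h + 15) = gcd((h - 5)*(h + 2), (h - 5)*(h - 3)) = h - 5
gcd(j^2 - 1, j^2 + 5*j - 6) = j - 1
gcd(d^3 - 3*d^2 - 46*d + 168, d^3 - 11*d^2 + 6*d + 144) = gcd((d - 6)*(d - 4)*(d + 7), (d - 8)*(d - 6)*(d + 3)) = d - 6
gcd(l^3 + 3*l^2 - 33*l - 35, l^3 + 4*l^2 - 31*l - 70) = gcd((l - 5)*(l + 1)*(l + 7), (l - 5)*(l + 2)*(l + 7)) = l^2 + 2*l - 35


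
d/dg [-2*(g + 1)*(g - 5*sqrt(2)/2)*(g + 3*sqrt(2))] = -6*g^2 - 4*g - 2*sqrt(2)*g - sqrt(2) + 30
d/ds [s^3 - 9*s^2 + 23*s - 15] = 3*s^2 - 18*s + 23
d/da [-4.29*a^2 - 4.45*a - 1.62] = -8.58*a - 4.45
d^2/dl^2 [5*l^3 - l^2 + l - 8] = 30*l - 2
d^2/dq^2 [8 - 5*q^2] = -10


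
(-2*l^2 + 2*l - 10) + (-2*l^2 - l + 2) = -4*l^2 + l - 8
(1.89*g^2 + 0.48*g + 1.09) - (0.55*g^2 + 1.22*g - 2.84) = 1.34*g^2 - 0.74*g + 3.93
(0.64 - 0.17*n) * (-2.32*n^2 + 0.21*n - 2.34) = 0.3944*n^3 - 1.5205*n^2 + 0.5322*n - 1.4976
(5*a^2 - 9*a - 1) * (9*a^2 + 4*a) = 45*a^4 - 61*a^3 - 45*a^2 - 4*a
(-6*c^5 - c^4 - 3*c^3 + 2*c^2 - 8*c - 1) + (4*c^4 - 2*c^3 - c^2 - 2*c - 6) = -6*c^5 + 3*c^4 - 5*c^3 + c^2 - 10*c - 7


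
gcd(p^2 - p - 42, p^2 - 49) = p - 7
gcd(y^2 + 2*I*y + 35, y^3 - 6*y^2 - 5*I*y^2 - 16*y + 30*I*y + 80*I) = y - 5*I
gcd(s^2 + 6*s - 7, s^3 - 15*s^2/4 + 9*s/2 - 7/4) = s - 1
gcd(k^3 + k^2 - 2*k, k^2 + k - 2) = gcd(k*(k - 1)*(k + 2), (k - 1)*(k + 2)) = k^2 + k - 2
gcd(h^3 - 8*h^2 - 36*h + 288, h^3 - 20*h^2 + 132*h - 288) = h^2 - 14*h + 48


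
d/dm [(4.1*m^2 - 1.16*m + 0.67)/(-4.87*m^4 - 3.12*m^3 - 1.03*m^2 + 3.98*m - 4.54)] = (39.934*m^5 - 4.1556*m^4 + 5.8132*m^3 + 21.3944*m^2 - 35.8478*m + 2.5998)/(23.7169*m^8 + 30.3888*m^7 + 19.7666*m^6 - 32.338*m^5 + 20.4453*m^4 + 20.1308*m^3 + 25.1928*m^2 - 36.1384*m + 20.6116)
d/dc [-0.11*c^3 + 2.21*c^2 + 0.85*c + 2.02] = -0.33*c^2 + 4.42*c + 0.85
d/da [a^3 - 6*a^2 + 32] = 3*a*(a - 4)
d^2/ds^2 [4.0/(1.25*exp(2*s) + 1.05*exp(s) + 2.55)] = (4.0*(2.5*exp(s) + 1.05)*(5.0*exp(s) + 2.1)*exp(s) - (20.0*exp(s) + 4.2)*(1.25*exp(2*s) + 1.05*exp(s) + 2.55))*exp(s)/(1.25*exp(2*s) + 1.05*exp(s) + 2.55)^3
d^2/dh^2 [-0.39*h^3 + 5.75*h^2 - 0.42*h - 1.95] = 11.5 - 2.34*h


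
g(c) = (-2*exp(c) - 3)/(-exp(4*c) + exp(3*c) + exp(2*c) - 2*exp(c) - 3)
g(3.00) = 0.00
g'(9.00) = 0.00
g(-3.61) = 1.00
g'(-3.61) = 0.00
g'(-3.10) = 0.00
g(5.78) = 0.00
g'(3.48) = -0.00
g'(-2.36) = 0.01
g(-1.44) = 1.02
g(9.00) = 0.00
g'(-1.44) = 0.04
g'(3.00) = 0.00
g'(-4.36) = 0.00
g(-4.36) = 1.00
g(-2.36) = 1.00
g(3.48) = 0.00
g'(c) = (-2*exp(c) - 3)*(4*exp(4*c) - 3*exp(3*c) - 2*exp(2*c) + 2*exp(c))/(-exp(4*c) + exp(3*c) + exp(2*c) - 2*exp(c) - 3)^2 - 2*exp(c)/(-exp(4*c) + exp(3*c) + exp(2*c) - 2*exp(c) - 3)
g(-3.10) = 1.00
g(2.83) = 0.00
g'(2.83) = -0.00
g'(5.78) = -0.00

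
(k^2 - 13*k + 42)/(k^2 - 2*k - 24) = (k - 7)/(k + 4)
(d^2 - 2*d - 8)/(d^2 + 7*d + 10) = (d - 4)/(d + 5)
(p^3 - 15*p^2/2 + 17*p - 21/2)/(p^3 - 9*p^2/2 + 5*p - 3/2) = (2*p - 7)/(2*p - 1)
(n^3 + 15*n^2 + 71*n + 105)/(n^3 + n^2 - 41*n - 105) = (n + 7)/(n - 7)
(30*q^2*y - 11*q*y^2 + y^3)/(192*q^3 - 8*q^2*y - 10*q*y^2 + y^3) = y*(-5*q + y)/(-32*q^2 - 4*q*y + y^2)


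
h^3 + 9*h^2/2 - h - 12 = (h - 3/2)*(h + 2)*(h + 4)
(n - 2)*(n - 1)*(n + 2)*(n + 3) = n^4 + 2*n^3 - 7*n^2 - 8*n + 12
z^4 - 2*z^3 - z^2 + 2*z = z*(z - 2)*(z - 1)*(z + 1)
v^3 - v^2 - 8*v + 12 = (v - 2)^2*(v + 3)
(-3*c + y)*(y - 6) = -3*c*y + 18*c + y^2 - 6*y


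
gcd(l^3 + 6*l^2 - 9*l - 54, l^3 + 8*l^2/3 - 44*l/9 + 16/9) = 1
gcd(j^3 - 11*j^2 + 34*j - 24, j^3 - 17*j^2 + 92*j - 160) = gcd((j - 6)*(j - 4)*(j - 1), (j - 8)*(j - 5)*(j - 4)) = j - 4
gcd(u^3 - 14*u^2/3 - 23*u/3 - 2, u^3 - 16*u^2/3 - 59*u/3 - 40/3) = u + 1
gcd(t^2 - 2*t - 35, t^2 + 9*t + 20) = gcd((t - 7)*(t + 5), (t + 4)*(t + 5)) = t + 5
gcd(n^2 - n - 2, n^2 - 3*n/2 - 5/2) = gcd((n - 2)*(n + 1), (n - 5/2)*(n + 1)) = n + 1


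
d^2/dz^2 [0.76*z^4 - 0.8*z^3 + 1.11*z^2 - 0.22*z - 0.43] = 9.12*z^2 - 4.8*z + 2.22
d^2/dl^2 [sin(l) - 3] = -sin(l)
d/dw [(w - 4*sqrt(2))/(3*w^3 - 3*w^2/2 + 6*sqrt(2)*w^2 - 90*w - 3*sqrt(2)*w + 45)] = 2*(2*w^3 - w^2 + 4*sqrt(2)*w^2 - 60*w - 2*sqrt(2)*w + 2*(w - 4*sqrt(2))*(-3*w^2 - 4*sqrt(2)*w + w + sqrt(2) + 30) + 30)/(3*(2*w^3 - w^2 + 4*sqrt(2)*w^2 - 60*w - 2*sqrt(2)*w + 30)^2)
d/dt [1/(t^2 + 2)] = -2*t/(t^2 + 2)^2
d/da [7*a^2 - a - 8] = 14*a - 1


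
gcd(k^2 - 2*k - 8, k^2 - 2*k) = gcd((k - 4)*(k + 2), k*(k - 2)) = 1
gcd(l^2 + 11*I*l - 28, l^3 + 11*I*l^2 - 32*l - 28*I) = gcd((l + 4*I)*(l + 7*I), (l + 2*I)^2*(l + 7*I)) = l + 7*I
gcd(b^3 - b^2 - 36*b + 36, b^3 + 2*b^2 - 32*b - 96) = b - 6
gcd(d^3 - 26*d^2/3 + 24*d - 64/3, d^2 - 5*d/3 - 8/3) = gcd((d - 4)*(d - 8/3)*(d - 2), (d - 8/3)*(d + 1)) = d - 8/3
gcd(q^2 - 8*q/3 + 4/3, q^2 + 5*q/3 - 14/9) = q - 2/3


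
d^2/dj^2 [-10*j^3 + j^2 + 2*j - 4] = 2 - 60*j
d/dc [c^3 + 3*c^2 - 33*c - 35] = 3*c^2 + 6*c - 33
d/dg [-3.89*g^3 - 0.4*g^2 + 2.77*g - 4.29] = -11.67*g^2 - 0.8*g + 2.77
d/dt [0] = 0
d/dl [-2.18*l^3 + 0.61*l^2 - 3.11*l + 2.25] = -6.54*l^2 + 1.22*l - 3.11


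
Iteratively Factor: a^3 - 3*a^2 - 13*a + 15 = (a - 1)*(a^2 - 2*a - 15) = (a - 1)*(a + 3)*(a - 5)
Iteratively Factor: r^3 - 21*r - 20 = (r + 1)*(r^2 - r - 20) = (r + 1)*(r + 4)*(r - 5)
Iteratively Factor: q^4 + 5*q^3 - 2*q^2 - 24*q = (q + 4)*(q^3 + q^2 - 6*q) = (q + 3)*(q + 4)*(q^2 - 2*q) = q*(q + 3)*(q + 4)*(q - 2)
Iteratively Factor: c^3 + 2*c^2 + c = (c + 1)*(c^2 + c) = c*(c + 1)*(c + 1)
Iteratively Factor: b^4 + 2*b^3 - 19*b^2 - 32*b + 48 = (b + 4)*(b^3 - 2*b^2 - 11*b + 12) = (b + 3)*(b + 4)*(b^2 - 5*b + 4) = (b - 4)*(b + 3)*(b + 4)*(b - 1)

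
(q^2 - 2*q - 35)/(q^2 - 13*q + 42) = (q + 5)/(q - 6)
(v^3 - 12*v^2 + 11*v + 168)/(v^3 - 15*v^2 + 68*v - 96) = (v^2 - 4*v - 21)/(v^2 - 7*v + 12)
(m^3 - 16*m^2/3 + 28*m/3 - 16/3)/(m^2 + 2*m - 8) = (3*m^2 - 10*m + 8)/(3*(m + 4))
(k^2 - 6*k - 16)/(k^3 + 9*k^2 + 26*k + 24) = (k - 8)/(k^2 + 7*k + 12)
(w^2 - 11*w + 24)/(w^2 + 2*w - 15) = (w - 8)/(w + 5)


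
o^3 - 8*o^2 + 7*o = o*(o - 7)*(o - 1)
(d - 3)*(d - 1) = d^2 - 4*d + 3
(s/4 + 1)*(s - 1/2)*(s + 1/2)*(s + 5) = s^4/4 + 9*s^3/4 + 79*s^2/16 - 9*s/16 - 5/4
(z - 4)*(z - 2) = z^2 - 6*z + 8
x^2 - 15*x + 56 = (x - 8)*(x - 7)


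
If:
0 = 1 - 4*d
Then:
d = 1/4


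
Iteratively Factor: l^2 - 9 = (l - 3)*(l + 3)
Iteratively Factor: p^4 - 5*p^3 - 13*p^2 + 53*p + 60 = (p + 1)*(p^3 - 6*p^2 - 7*p + 60) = (p - 5)*(p + 1)*(p^2 - p - 12) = (p - 5)*(p + 1)*(p + 3)*(p - 4)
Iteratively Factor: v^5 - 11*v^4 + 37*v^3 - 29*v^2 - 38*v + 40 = (v - 4)*(v^4 - 7*v^3 + 9*v^2 + 7*v - 10) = (v - 4)*(v - 2)*(v^3 - 5*v^2 - v + 5) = (v - 4)*(v - 2)*(v - 1)*(v^2 - 4*v - 5) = (v - 5)*(v - 4)*(v - 2)*(v - 1)*(v + 1)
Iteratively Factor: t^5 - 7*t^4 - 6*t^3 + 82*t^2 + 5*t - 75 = (t - 1)*(t^4 - 6*t^3 - 12*t^2 + 70*t + 75) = (t - 5)*(t - 1)*(t^3 - t^2 - 17*t - 15) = (t - 5)*(t - 1)*(t + 1)*(t^2 - 2*t - 15) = (t - 5)*(t - 1)*(t + 1)*(t + 3)*(t - 5)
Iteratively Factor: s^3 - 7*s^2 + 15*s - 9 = (s - 3)*(s^2 - 4*s + 3) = (s - 3)^2*(s - 1)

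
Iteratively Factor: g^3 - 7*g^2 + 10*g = (g - 2)*(g^2 - 5*g) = g*(g - 2)*(g - 5)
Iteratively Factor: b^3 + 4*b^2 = (b + 4)*(b^2) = b*(b + 4)*(b)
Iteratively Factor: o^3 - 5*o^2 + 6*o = (o - 3)*(o^2 - 2*o) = o*(o - 3)*(o - 2)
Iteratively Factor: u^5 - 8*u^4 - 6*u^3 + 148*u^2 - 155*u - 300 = (u - 5)*(u^4 - 3*u^3 - 21*u^2 + 43*u + 60) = (u - 5)*(u + 1)*(u^3 - 4*u^2 - 17*u + 60) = (u - 5)*(u - 3)*(u + 1)*(u^2 - u - 20) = (u - 5)*(u - 3)*(u + 1)*(u + 4)*(u - 5)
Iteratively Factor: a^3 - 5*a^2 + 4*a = (a)*(a^2 - 5*a + 4) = a*(a - 4)*(a - 1)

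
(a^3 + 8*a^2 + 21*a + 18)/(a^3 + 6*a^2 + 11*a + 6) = (a + 3)/(a + 1)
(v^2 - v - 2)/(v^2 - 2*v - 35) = (-v^2 + v + 2)/(-v^2 + 2*v + 35)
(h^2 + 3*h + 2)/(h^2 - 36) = (h^2 + 3*h + 2)/(h^2 - 36)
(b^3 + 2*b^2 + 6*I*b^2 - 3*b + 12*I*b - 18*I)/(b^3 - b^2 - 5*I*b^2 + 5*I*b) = (b^2 + 3*b*(1 + 2*I) + 18*I)/(b*(b - 5*I))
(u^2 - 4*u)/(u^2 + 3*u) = (u - 4)/(u + 3)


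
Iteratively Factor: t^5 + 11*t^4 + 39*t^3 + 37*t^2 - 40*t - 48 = (t + 4)*(t^4 + 7*t^3 + 11*t^2 - 7*t - 12) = (t - 1)*(t + 4)*(t^3 + 8*t^2 + 19*t + 12) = (t - 1)*(t + 3)*(t + 4)*(t^2 + 5*t + 4) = (t - 1)*(t + 1)*(t + 3)*(t + 4)*(t + 4)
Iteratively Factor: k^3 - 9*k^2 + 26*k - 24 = (k - 3)*(k^2 - 6*k + 8) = (k - 3)*(k - 2)*(k - 4)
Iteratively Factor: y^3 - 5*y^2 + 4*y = (y - 4)*(y^2 - y) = (y - 4)*(y - 1)*(y)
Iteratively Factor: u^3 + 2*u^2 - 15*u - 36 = (u + 3)*(u^2 - u - 12) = (u - 4)*(u + 3)*(u + 3)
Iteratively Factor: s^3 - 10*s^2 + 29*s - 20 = (s - 5)*(s^2 - 5*s + 4) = (s - 5)*(s - 1)*(s - 4)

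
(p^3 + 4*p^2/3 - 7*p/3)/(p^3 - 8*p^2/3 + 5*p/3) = (3*p + 7)/(3*p - 5)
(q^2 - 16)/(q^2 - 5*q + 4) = (q + 4)/(q - 1)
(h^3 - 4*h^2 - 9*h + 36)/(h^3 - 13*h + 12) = (h^2 - h - 12)/(h^2 + 3*h - 4)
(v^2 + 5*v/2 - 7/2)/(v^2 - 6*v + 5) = (v + 7/2)/(v - 5)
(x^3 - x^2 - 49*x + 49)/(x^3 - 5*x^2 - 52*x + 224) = (x^2 - 8*x + 7)/(x^2 - 12*x + 32)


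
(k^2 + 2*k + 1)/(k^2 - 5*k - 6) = (k + 1)/(k - 6)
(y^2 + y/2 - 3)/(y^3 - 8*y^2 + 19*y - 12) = (y^2 + y/2 - 3)/(y^3 - 8*y^2 + 19*y - 12)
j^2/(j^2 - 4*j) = j/(j - 4)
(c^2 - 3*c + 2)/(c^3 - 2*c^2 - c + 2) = 1/(c + 1)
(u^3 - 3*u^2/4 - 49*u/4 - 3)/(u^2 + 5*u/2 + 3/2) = (4*u^3 - 3*u^2 - 49*u - 12)/(2*(2*u^2 + 5*u + 3))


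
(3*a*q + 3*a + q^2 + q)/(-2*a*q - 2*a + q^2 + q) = (3*a + q)/(-2*a + q)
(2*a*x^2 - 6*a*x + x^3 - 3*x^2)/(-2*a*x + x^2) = (-2*a*x + 6*a - x^2 + 3*x)/(2*a - x)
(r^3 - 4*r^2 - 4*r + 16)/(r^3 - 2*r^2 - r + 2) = (r^2 - 2*r - 8)/(r^2 - 1)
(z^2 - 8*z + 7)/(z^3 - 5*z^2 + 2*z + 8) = (z^2 - 8*z + 7)/(z^3 - 5*z^2 + 2*z + 8)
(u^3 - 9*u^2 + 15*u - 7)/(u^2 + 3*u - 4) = (u^2 - 8*u + 7)/(u + 4)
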